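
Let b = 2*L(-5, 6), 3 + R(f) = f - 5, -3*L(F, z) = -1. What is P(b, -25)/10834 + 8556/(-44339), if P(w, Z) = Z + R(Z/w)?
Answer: -191643207/960737452 ≈ -0.19948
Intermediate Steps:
L(F, z) = 1/3 (L(F, z) = -1/3*(-1) = 1/3)
R(f) = -8 + f (R(f) = -3 + (f - 5) = -3 + (-5 + f) = -8 + f)
b = 2/3 (b = 2*(1/3) = 2/3 ≈ 0.66667)
P(w, Z) = -8 + Z + Z/w (P(w, Z) = Z + (-8 + Z/w) = -8 + Z + Z/w)
P(b, -25)/10834 + 8556/(-44339) = (-8 - 25 - 25/2/3)/10834 + 8556/(-44339) = (-8 - 25 - 25*3/2)*(1/10834) + 8556*(-1/44339) = (-8 - 25 - 75/2)*(1/10834) - 8556/44339 = -141/2*1/10834 - 8556/44339 = -141/21668 - 8556/44339 = -191643207/960737452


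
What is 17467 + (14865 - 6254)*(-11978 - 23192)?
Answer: -302831403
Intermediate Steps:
17467 + (14865 - 6254)*(-11978 - 23192) = 17467 + 8611*(-35170) = 17467 - 302848870 = -302831403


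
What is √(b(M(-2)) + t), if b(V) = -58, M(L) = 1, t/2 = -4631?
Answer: 2*I*√2330 ≈ 96.54*I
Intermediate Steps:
t = -9262 (t = 2*(-4631) = -9262)
√(b(M(-2)) + t) = √(-58 - 9262) = √(-9320) = 2*I*√2330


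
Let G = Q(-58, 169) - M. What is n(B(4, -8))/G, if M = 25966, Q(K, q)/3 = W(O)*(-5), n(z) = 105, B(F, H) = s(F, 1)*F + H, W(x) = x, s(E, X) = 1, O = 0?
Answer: -105/25966 ≈ -0.0040438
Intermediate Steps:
B(F, H) = F + H (B(F, H) = 1*F + H = F + H)
Q(K, q) = 0 (Q(K, q) = 3*(0*(-5)) = 3*0 = 0)
G = -25966 (G = 0 - 1*25966 = 0 - 25966 = -25966)
n(B(4, -8))/G = 105/(-25966) = 105*(-1/25966) = -105/25966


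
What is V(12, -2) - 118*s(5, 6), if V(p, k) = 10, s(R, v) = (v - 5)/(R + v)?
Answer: -8/11 ≈ -0.72727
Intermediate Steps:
s(R, v) = (-5 + v)/(R + v)
V(12, -2) - 118*s(5, 6) = 10 - 118*(-5 + 6)/(5 + 6) = 10 - 118/11 = -8/11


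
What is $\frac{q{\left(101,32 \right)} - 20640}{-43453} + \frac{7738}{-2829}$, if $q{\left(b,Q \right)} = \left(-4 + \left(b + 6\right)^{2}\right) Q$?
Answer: $- \frac{1313941714}{122928537} \approx -10.689$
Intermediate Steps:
$q{\left(b,Q \right)} = Q \left(-4 + \left(6 + b\right)^{2}\right)$ ($q{\left(b,Q \right)} = \left(-4 + \left(6 + b\right)^{2}\right) Q = Q \left(-4 + \left(6 + b\right)^{2}\right)$)
$\frac{q{\left(101,32 \right)} - 20640}{-43453} + \frac{7738}{-2829} = \frac{32 \left(-4 + \left(6 + 101\right)^{2}\right) - 20640}{-43453} + \frac{7738}{-2829} = \left(32 \left(-4 + 107^{2}\right) - 20640\right) \left(- \frac{1}{43453}\right) + 7738 \left(- \frac{1}{2829}\right) = \left(32 \left(-4 + 11449\right) - 20640\right) \left(- \frac{1}{43453}\right) - \frac{7738}{2829} = \left(32 \cdot 11445 - 20640\right) \left(- \frac{1}{43453}\right) - \frac{7738}{2829} = \left(366240 - 20640\right) \left(- \frac{1}{43453}\right) - \frac{7738}{2829} = 345600 \left(- \frac{1}{43453}\right) - \frac{7738}{2829} = - \frac{345600}{43453} - \frac{7738}{2829} = - \frac{1313941714}{122928537}$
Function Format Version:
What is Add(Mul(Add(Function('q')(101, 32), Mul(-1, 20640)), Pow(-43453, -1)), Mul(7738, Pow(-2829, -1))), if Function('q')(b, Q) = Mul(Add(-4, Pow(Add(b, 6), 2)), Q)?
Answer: Rational(-1313941714, 122928537) ≈ -10.689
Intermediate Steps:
Function('q')(b, Q) = Mul(Q, Add(-4, Pow(Add(6, b), 2))) (Function('q')(b, Q) = Mul(Add(-4, Pow(Add(6, b), 2)), Q) = Mul(Q, Add(-4, Pow(Add(6, b), 2))))
Add(Mul(Add(Function('q')(101, 32), Mul(-1, 20640)), Pow(-43453, -1)), Mul(7738, Pow(-2829, -1))) = Add(Mul(Add(Mul(32, Add(-4, Pow(Add(6, 101), 2))), Mul(-1, 20640)), Pow(-43453, -1)), Mul(7738, Pow(-2829, -1))) = Add(Mul(Add(Mul(32, Add(-4, Pow(107, 2))), -20640), Rational(-1, 43453)), Mul(7738, Rational(-1, 2829))) = Add(Mul(Add(Mul(32, Add(-4, 11449)), -20640), Rational(-1, 43453)), Rational(-7738, 2829)) = Add(Mul(Add(Mul(32, 11445), -20640), Rational(-1, 43453)), Rational(-7738, 2829)) = Add(Mul(Add(366240, -20640), Rational(-1, 43453)), Rational(-7738, 2829)) = Add(Mul(345600, Rational(-1, 43453)), Rational(-7738, 2829)) = Add(Rational(-345600, 43453), Rational(-7738, 2829)) = Rational(-1313941714, 122928537)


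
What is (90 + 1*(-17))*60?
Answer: 4380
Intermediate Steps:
(90 + 1*(-17))*60 = (90 - 17)*60 = 73*60 = 4380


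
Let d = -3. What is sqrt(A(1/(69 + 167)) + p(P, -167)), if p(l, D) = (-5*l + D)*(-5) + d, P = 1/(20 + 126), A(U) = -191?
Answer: sqrt(13667206)/146 ≈ 25.321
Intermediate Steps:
P = 1/146 ≈ 0.0068493
p(l, D) = -3 - 5*D + 25*l (p(l, D) = (-5*l + D)*(-5) - 3 = (D - 5*l)*(-5) - 3 = (-5*D + 25*l) - 3 = -3 - 5*D + 25*l)
sqrt(A(1/(69 + 167)) + p(P, -167)) = sqrt(-191 + (-3 - 5*(-167) + 25*(1/146))) = sqrt(-191 + (-3 + 835 + 25/146)) = sqrt(-191 + 121497/146) = sqrt(93611/146) = sqrt(13667206)/146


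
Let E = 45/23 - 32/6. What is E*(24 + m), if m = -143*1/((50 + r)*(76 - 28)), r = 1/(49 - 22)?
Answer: -40192267/497168 ≈ -80.842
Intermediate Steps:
E = -233/69 (E = 45*(1/23) - 32*⅙ = 45/23 - 16/3 = -233/69 ≈ -3.3768)
r = 1/27 ≈ 0.037037
m = -1287/21616 (m = -143*1/((50 + 1/27)*(76 - 28)) = -143/(48*(1351/27)) = -143/21616/9 = -143*9/21616 = -1287/21616 ≈ -0.059539)
E*(24 + m) = -233*(24 - 1287/21616)/69 = -233/69*517497/21616 = -40192267/497168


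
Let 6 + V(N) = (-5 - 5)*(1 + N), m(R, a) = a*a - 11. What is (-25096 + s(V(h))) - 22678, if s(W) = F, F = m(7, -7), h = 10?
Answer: -47736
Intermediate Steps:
m(R, a) = -11 + a² (m(R, a) = a² - 11 = -11 + a²)
F = 38 (F = -11 + (-7)² = -11 + 49 = 38)
V(N) = -16 - 10*N (V(N) = -6 + (-5 - 5)*(1 + N) = -6 - 10*(1 + N) = -6 + (-10 - 10*N) = -16 - 10*N)
s(W) = 38
(-25096 + s(V(h))) - 22678 = (-25096 + 38) - 22678 = -25058 - 22678 = -47736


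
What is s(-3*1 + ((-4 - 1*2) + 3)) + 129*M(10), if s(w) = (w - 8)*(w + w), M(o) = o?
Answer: 1458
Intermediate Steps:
s(w) = 2*w*(-8 + w) (s(w) = (-8 + w)*(2*w) = 2*w*(-8 + w))
s(-3*1 + ((-4 - 1*2) + 3)) + 129*M(10) = 2*(-3*1 + ((-4 - 1*2) + 3))*(-8 + (-3*1 + ((-4 - 1*2) + 3))) + 129*10 = 2*(-3 + ((-4 - 2) + 3))*(-8 + (-3 + ((-4 - 2) + 3))) + 1290 = 2*(-3 + (-6 + 3))*(-8 + (-3 + (-6 + 3))) + 1290 = 2*(-3 - 3)*(-8 + (-3 - 3)) + 1290 = 2*(-6)*(-8 - 6) + 1290 = 2*(-6)*(-14) + 1290 = 168 + 1290 = 1458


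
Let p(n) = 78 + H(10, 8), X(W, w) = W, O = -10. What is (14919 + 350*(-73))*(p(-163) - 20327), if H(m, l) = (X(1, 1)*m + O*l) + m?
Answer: 215904979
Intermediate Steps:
H(m, l) = -10*l + 2*m (H(m, l) = (1*m - 10*l) + m = (m - 10*l) + m = -10*l + 2*m)
p(n) = 18 (p(n) = 78 + (-10*8 + 2*10) = 78 + (-80 + 20) = 78 - 60 = 18)
(14919 + 350*(-73))*(p(-163) - 20327) = (14919 + 350*(-73))*(18 - 20327) = (14919 - 25550)*(-20309) = -10631*(-20309) = 215904979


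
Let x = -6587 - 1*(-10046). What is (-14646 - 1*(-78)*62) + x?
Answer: -6351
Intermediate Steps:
x = 3459 (x = -6587 + 10046 = 3459)
(-14646 - 1*(-78)*62) + x = (-14646 - 1*(-78)*62) + 3459 = (-14646 + 78*62) + 3459 = (-14646 + 4836) + 3459 = -9810 + 3459 = -6351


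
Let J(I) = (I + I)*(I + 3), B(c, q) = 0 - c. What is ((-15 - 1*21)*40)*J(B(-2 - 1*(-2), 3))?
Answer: 0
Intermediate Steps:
B(c, q) = -c
J(I) = 2*I*(3 + I) (J(I) = (2*I)*(3 + I) = 2*I*(3 + I))
((-15 - 1*21)*40)*J(B(-2 - 1*(-2), 3)) = ((-15 - 1*21)*40)*(2*(-(-2 - 1*(-2)))*(3 - (-2 - 1*(-2)))) = ((-15 - 21)*40)*(2*(-(-2 + 2))*(3 - (-2 + 2))) = (-36*40)*(2*(-1*0)*(3 - 1*0)) = -2880*0*(3 + 0) = -2880*0*3 = -1440*0 = 0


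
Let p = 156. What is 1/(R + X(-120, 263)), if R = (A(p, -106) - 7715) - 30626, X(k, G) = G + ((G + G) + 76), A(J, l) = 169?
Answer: -1/37307 ≈ -2.6805e-5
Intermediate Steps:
X(k, G) = 76 + 3*G (X(k, G) = G + (2*G + 76) = G + (76 + 2*G) = 76 + 3*G)
R = -38172 (R = (169 - 7715) - 30626 = -7546 - 30626 = -38172)
1/(R + X(-120, 263)) = 1/(-38172 + (76 + 3*263)) = 1/(-38172 + (76 + 789)) = 1/(-38172 + 865) = 1/(-37307) = -1/37307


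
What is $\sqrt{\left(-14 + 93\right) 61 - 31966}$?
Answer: $i \sqrt{27147} \approx 164.76 i$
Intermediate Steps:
$\sqrt{\left(-14 + 93\right) 61 - 31966} = \sqrt{79 \cdot 61 - 31966} = \sqrt{4819 - 31966} = \sqrt{-27147} = i \sqrt{27147}$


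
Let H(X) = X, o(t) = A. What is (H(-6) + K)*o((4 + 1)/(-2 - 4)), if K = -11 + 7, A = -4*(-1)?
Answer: -40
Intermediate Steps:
A = 4
o(t) = 4
K = -4
(H(-6) + K)*o((4 + 1)/(-2 - 4)) = (-6 - 4)*4 = -10*4 = -40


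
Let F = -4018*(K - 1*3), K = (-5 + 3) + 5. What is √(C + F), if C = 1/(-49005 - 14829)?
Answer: I*√63834/63834 ≈ 0.003958*I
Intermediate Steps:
K = 3 (K = -2 + 5 = 3)
C = -1/63834 (C = 1/(-63834) = -1/63834 ≈ -1.5666e-5)
F = 0 (F = -4018*(3 - 1*3) = -4018*(3 - 3) = -4018*0 = 0)
√(C + F) = √(-1/63834 + 0) = √(-1/63834) = I*√63834/63834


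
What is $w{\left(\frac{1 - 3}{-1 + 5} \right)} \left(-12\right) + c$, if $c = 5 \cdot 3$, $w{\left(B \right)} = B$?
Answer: $21$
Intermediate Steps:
$c = 15$
$w{\left(\frac{1 - 3}{-1 + 5} \right)} \left(-12\right) + c = \frac{1 - 3}{-1 + 5} \left(-12\right) + 15 = - \frac{2}{4} \left(-12\right) + 15 = \left(-2\right) \frac{1}{4} \left(-12\right) + 15 = \left(- \frac{1}{2}\right) \left(-12\right) + 15 = 6 + 15 = 21$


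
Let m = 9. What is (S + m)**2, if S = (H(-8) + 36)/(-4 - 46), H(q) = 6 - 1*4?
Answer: 42436/625 ≈ 67.898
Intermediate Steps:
H(q) = 2 (H(q) = 6 - 4 = 2)
S = -19/25 (S = (2 + 36)/(-4 - 46) = 38/(-50) = 38*(-1/50) = -19/25 ≈ -0.76000)
(S + m)**2 = (-19/25 + 9)**2 = (206/25)**2 = 42436/625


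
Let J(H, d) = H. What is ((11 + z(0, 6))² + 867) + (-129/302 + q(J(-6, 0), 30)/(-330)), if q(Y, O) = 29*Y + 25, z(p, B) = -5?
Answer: 22498852/24915 ≈ 903.02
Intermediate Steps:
q(Y, O) = 25 + 29*Y
((11 + z(0, 6))² + 867) + (-129/302 + q(J(-6, 0), 30)/(-330)) = ((11 - 5)² + 867) + (-129/302 + (25 + 29*(-6))/(-330)) = (6² + 867) + (-129*1/302 + (25 - 174)*(-1/330)) = (36 + 867) + (-129/302 - 149*(-1/330)) = 903 + (-129/302 + 149/330) = 903 + 607/24915 = 22498852/24915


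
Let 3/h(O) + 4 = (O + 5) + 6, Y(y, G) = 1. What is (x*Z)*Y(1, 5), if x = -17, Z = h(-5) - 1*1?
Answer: -17/2 ≈ -8.5000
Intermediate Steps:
h(O) = 3/(7 + O) (h(O) = 3/(-4 + ((O + 5) + 6)) = 3/(-4 + ((5 + O) + 6)) = 3/(-4 + (11 + O)) = 3/(7 + O))
Z = 1/2 (Z = 3/(7 - 5) - 1*1 = 3/2 - 1 = 1/2 ≈ 0.50000)
(x*Z)*Y(1, 5) = -17*1/2*1 = -17/2*1 = -17/2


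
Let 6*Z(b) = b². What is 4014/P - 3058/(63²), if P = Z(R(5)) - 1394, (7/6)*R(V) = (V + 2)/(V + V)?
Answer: -1009711726/276627393 ≈ -3.6501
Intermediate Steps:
R(V) = 3*(2 + V)/(7*V) (R(V) = 6*((V + 2)/(V + V))/7 = 6*((2 + V)/((2*V)))/7 = 6*((2 + V)*(1/(2*V)))/7 = 6*((2 + V)/(2*V))/7 = 3*(2 + V)/(7*V))
Z(b) = b²/6
P = -69697/50 (P = ((3/7)*(2 + 5)/5)²/6 - 1394 = ((3/7)*(⅕)*7)²/6 - 1394 = (⅗)²/6 - 1394 = (⅙)*(9/25) - 1394 = 3/50 - 1394 = -69697/50 ≈ -1393.9)
4014/P - 3058/(63²) = 4014/(-69697/50) - 3058/(63²) = 4014*(-50/69697) - 3058/3969 = -200700/69697 - 3058*1/3969 = -200700/69697 - 3058/3969 = -1009711726/276627393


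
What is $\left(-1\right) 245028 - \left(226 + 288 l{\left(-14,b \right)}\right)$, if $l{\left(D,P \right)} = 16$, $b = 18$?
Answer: $-249862$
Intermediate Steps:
$\left(-1\right) 245028 - \left(226 + 288 l{\left(-14,b \right)}\right) = \left(-1\right) 245028 - 4834 = -245028 - 4834 = -249862$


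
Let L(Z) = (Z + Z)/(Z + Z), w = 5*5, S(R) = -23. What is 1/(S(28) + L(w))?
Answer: -1/22 ≈ -0.045455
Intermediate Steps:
w = 25
L(Z) = 1 (L(Z) = (2*Z)/((2*Z)) = (2*Z)*(1/(2*Z)) = 1)
1/(S(28) + L(w)) = 1/(-23 + 1) = 1/(-22) = -1/22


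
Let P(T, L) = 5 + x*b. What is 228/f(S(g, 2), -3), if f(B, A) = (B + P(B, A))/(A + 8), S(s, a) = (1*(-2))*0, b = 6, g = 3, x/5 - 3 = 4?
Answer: 228/43 ≈ 5.3023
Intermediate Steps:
x = 35 (x = 15 + 5*4 = 15 + 20 = 35)
P(T, L) = 215 (P(T, L) = 5 + 35*6 = 5 + 210 = 215)
S(s, a) = 0 (S(s, a) = -2*0 = 0)
f(B, A) = (215 + B)/(8 + A) (f(B, A) = (B + 215)/(A + 8) = (215 + B)/(8 + A))
228/f(S(g, 2), -3) = 228/(((215 + 0)/(8 - 3))) = 228/((215/5)) = 228/(((1/5)*215)) = 228/43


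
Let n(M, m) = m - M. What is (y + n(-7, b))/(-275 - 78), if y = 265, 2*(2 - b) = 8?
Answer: -270/353 ≈ -0.76487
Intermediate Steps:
b = -2 (b = 2 - ½*8 = 2 - 4 = -2)
(y + n(-7, b))/(-275 - 78) = (265 + (-2 - 1*(-7)))/(-275 - 78) = (265 + (-2 + 7))/(-353) = (265 + 5)*(-1/353) = 270*(-1/353) = -270/353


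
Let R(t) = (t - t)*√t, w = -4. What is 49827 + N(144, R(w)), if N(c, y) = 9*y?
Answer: 49827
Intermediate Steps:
R(t) = 0 (R(t) = 0*√t = 0)
49827 + N(144, R(w)) = 49827 + 9*0 = 49827 + 0 = 49827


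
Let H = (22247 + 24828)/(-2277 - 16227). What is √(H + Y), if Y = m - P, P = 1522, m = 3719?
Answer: √20871593482/3084 ≈ 46.845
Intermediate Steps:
Y = 2197 (Y = 3719 - 1*1522 = 3719 - 1522 = 2197)
H = -47075/18504 (H = 47075/(-18504) = 47075*(-1/18504) = -47075/18504 ≈ -2.5440)
√(H + Y) = √(-47075/18504 + 2197) = √(40606213/18504) = √20871593482/3084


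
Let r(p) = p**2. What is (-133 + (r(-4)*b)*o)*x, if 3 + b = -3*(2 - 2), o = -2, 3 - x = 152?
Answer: 5513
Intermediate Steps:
x = -149 (x = 3 - 1*152 = 3 - 152 = -149)
b = -3 (b = -3 - 3*(2 - 2) = -3 - 3*0 = -3 + 0 = -3)
(-133 + (r(-4)*b)*o)*x = (-133 + ((-4)**2*(-3))*(-2))*(-149) = (-133 + (16*(-3))*(-2))*(-149) = (-133 - 48*(-2))*(-149) = (-133 + 96)*(-149) = -37*(-149) = 5513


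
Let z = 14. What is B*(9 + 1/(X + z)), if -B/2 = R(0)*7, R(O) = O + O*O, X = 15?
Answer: 0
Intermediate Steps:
R(O) = O + O²
B = 0 (B = -2*0*(1 + 0)*7 = -2*0*1*7 = -0*7 = -2*0 = 0)
B*(9 + 1/(X + z)) = 0*(9 + 1/(15 + 14)) = 0*(9 + 1/29) = 0*(262/29) = 0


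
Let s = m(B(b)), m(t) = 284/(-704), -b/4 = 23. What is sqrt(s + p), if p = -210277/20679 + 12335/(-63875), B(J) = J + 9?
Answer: I*sqrt(58178985641097789237)/2324733180 ≈ 3.281*I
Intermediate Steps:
b = -92 (b = -4*23 = -92)
B(J) = 9 + J
m(t) = -71/176 (m(t) = 284*(-1/704) = -71/176)
p = -2737303768/264174225 (p = -210277*1/20679 + 12335*(-1/63875) = -210277/20679 - 2467/12775 = -2737303768/264174225 ≈ -10.362)
s = -71/176 ≈ -0.40341
sqrt(s + p) = sqrt(-71/176 - 2737303768/264174225) = sqrt(-500521833143/46494663600) = I*sqrt(58178985641097789237)/2324733180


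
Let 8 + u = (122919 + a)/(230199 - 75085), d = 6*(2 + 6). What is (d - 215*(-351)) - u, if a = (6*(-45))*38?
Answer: 11714251735/155114 ≈ 75520.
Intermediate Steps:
d = 48 (d = 6*8 = 48)
a = -10260 (a = -270*38 = -10260)
u = -1128253/155114 (u = -8 + (122919 - 10260)/(230199 - 75085) = -8 + 112659/155114 = -1128253/155114 ≈ -7.2737)
(d - 215*(-351)) - u = (48 - 215*(-351)) - 1*(-1128253/155114) = (48 + 75465) + 1128253/155114 = 75513 + 1128253/155114 = 11714251735/155114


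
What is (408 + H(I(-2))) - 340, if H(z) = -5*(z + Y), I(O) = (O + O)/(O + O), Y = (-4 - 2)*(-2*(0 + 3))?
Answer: -117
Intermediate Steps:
Y = 36 (Y = -(-12)*3 = -6*(-6) = 36)
I(O) = 1 (I(O) = (2*O)/((2*O)) = (2*O)*(1/(2*O)) = 1)
H(z) = -180 - 5*z (H(z) = -5*(z + 36) = -5*(36 + z) = -180 - 5*z)
(408 + H(I(-2))) - 340 = (408 + (-180 - 5*1)) - 340 = (408 + (-180 - 5)) - 340 = (408 - 185) - 340 = 223 - 340 = -117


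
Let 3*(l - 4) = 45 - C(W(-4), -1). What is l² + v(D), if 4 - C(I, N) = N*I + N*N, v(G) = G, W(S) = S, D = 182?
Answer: 5002/9 ≈ 555.78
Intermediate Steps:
C(I, N) = 4 - N² - I*N (C(I, N) = 4 - (N*I + N*N) = 4 - (I*N + N²) = 4 - (N² + I*N) = 4 + (-N² - I*N) = 4 - N² - I*N)
l = 58/3 (l = 4 + (45 - (4 - 1*(-1)² - 1*(-4)*(-1)))/3 = 4 + (45 - (4 - 1*1 - 4))/3 = 4 + (45 - (4 - 1 - 4))/3 = 4 + (45 - 1*(-1))/3 = 4 + (45 + 1)/3 = 4 + (⅓)*46 = 4 + 46/3 = 58/3 ≈ 19.333)
l² + v(D) = (58/3)² + 182 = 3364/9 + 182 = 5002/9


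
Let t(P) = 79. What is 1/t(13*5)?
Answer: 1/79 ≈ 0.012658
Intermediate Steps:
1/t(13*5) = 1/79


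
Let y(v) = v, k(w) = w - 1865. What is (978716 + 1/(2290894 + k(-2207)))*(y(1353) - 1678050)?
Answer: -1250899394751791147/762274 ≈ -1.6410e+12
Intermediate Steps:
k(w) = -1865 + w
(978716 + 1/(2290894 + k(-2207)))*(y(1353) - 1678050) = (978716 + 1/(2290894 + (-1865 - 2207)))*(1353 - 1678050) = (978716 + 1/(2290894 - 4072))*(-1676697) = (978716 + 1/2286822)*(-1676697) = (2238149280553/2286822)*(-1676697) = -1250899394751791147/762274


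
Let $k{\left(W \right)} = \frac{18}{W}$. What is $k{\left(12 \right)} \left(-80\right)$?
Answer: $-120$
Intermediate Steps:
$k{\left(12 \right)} \left(-80\right) = \frac{18}{12} \left(-80\right) = 18 \cdot \frac{1}{12} \left(-80\right) = \frac{3}{2} \left(-80\right) = -120$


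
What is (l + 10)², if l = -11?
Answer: 1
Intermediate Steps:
(l + 10)² = (-11 + 10)² = (-1)² = 1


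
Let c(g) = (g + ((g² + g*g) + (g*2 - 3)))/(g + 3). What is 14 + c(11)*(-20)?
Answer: -2622/7 ≈ -374.57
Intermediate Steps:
c(g) = (-3 + 2*g² + 3*g)/(3 + g) (c(g) = (g + ((g² + g²) + (2*g - 3)))/(3 + g) = (g + (2*g² + (-3 + 2*g)))/(3 + g) = (g + (-3 + 2*g + 2*g²))/(3 + g) = (-3 + 2*g² + 3*g)/(3 + g))
14 + c(11)*(-20) = 14 + ((-3 + 2*11² + 3*11)/(3 + 11))*(-20) = 14 + ((-3 + 2*121 + 33)/14)*(-20) = 14 + ((-3 + 242 + 33)/14)*(-20) = 14 + ((1/14)*272)*(-20) = 14 + (136/7)*(-20) = 14 - 2720/7 = -2622/7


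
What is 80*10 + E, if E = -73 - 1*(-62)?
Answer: 789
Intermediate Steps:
E = -11 (E = -73 + 62 = -11)
80*10 + E = 80*10 - 11 = 800 - 11 = 789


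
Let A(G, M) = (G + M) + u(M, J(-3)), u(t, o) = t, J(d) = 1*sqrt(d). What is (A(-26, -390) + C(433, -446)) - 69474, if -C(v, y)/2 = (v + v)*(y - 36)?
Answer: 764544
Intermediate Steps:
J(d) = sqrt(d)
C(v, y) = -4*v*(-36 + y) (C(v, y) = -2*(v + v)*(y - 36) = -2*2*v*(-36 + y) = -4*v*(-36 + y))
A(G, M) = G + 2*M (A(G, M) = (G + M) + M = G + 2*M)
(A(-26, -390) + C(433, -446)) - 69474 = ((-26 + 2*(-390)) + 4*433*(36 - 1*(-446))) - 69474 = ((-26 - 780) + 4*433*(36 + 446)) - 69474 = (-806 + 4*433*482) - 69474 = (-806 + 834824) - 69474 = 834018 - 69474 = 764544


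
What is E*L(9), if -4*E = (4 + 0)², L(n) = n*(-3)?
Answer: 108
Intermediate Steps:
L(n) = -3*n
E = -4 (E = -(4 + 0)²/4 = -¼*4² = -¼*16 = -4)
E*L(9) = -(-12)*9 = -4*(-27) = 108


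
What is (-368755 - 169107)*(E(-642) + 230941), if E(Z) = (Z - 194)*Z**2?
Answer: 185206413027506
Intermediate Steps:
E(Z) = Z**2*(-194 + Z) (E(Z) = (-194 + Z)*Z**2 = Z**2*(-194 + Z))
(-368755 - 169107)*(E(-642) + 230941) = (-368755 - 169107)*((-642)**2*(-194 - 642) + 230941) = -537862*(412164*(-836) + 230941) = -537862*(-344569104 + 230941) = -537862*(-344338163) = 185206413027506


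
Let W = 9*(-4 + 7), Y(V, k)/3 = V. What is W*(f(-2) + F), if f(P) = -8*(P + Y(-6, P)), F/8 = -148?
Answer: -27648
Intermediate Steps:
F = -1184 (F = 8*(-148) = -1184)
Y(V, k) = 3*V
f(P) = 144 - 8*P (f(P) = -8*(P + 3*(-6)) = -8*(P - 18) = -8*(-18 + P) = 144 - 8*P)
W = 27 (W = 9*3 = 27)
W*(f(-2) + F) = 27*((144 - 8*(-2)) - 1184) = 27*((144 + 16) - 1184) = 27*(160 - 1184) = 27*(-1024) = -27648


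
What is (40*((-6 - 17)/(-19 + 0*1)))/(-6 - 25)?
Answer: -920/589 ≈ -1.5620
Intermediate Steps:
(40*((-6 - 17)/(-19 + 0*1)))/(-6 - 25) = (40*(-23/(-19 + 0)))/(-31) = (40*(-23/(-19)))*(-1/31) = (40*(-23*(-1/19)))*(-1/31) = (40*(23/19))*(-1/31) = (920/19)*(-1/31) = -920/589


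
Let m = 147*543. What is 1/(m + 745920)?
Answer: 1/825741 ≈ 1.2110e-6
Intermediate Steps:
m = 79821
1/(m + 745920) = 1/(79821 + 745920) = 1/825741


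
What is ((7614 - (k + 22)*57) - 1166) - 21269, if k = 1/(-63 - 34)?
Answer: -1559218/97 ≈ -16074.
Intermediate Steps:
k = -1/97 (k = 1/(-97) = -1/97 ≈ -0.010309)
((7614 - (k + 22)*57) - 1166) - 21269 = ((7614 - (-1/97 + 22)*57) - 1166) - 21269 = ((7614 - 2133*57/97) - 1166) - 21269 = ((7614 - 1*121581/97) - 1166) - 21269 = ((7614 - 121581/97) - 1166) - 21269 = (616977/97 - 1166) - 21269 = 503875/97 - 21269 = -1559218/97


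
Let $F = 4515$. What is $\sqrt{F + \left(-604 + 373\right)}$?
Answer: $6 \sqrt{119} \approx 65.452$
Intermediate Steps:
$\sqrt{F + \left(-604 + 373\right)} = \sqrt{4515 + \left(-604 + 373\right)} = \sqrt{4515 - 231} = \sqrt{4284} = 6 \sqrt{119}$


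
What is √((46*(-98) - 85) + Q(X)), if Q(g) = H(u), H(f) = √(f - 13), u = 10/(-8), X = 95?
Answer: √(-18372 + 2*I*√57)/2 ≈ 0.02785 + 67.772*I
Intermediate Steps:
u = -5/4 (u = 10*(-⅛) = -5/4 ≈ -1.2500)
H(f) = √(-13 + f)
Q(g) = I*√57/2 (Q(g) = √(-13 - 5/4) = √(-57/4) = I*√57/2)
√((46*(-98) - 85) + Q(X)) = √((46*(-98) - 85) + I*√57/2) = √((-4508 - 85) + I*√57/2) = √(-4593 + I*√57/2)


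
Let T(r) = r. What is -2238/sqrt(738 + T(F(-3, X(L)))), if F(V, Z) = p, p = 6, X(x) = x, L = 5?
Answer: -373*sqrt(186)/62 ≈ -82.049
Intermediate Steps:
F(V, Z) = 6
-2238/sqrt(738 + T(F(-3, X(L)))) = -2238/sqrt(738 + 6) = -2238*sqrt(186)/372 = -373*sqrt(186)/62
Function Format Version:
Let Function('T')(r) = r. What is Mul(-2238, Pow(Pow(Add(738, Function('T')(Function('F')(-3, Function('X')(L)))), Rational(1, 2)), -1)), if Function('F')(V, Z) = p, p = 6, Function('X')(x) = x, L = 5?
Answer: Mul(Rational(-373, 62), Pow(186, Rational(1, 2))) ≈ -82.049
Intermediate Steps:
Function('F')(V, Z) = 6
Mul(-2238, Pow(Pow(Add(738, Function('T')(Function('F')(-3, Function('X')(L)))), Rational(1, 2)), -1)) = Mul(-2238, Pow(Pow(Add(738, 6), Rational(1, 2)), -1)) = Mul(-2238, Pow(Pow(744, Rational(1, 2)), -1)) = Mul(-2238, Pow(Mul(2, Pow(186, Rational(1, 2))), -1)) = Mul(-2238, Mul(Rational(1, 372), Pow(186, Rational(1, 2)))) = Mul(Rational(-373, 62), Pow(186, Rational(1, 2)))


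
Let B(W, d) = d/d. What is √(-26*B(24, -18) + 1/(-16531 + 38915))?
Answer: I*√814194217/5596 ≈ 5.099*I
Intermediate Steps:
B(W, d) = 1
√(-26*B(24, -18) + 1/(-16531 + 38915)) = √(-26*1 + 1/(-16531 + 38915)) = √(-26 + 1/22384) = √(-581983/22384) = I*√814194217/5596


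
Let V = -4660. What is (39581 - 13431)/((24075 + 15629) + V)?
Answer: 13075/17522 ≈ 0.74620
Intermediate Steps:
(39581 - 13431)/((24075 + 15629) + V) = (39581 - 13431)/((24075 + 15629) - 4660) = 26150/(39704 - 4660) = 26150/35044 = 26150*(1/35044) = 13075/17522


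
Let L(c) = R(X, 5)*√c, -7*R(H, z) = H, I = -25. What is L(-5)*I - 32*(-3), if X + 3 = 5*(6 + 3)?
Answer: 96 + 150*I*√5 ≈ 96.0 + 335.41*I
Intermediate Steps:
X = 42 (X = -3 + 5*(6 + 3) = -3 + 5*9 = -3 + 45 = 42)
R(H, z) = -H/7
L(c) = -6*√c (L(c) = (-⅐*42)*√c = -6*√c)
L(-5)*I - 32*(-3) = -6*I*√5*(-25) - 32*(-3) = -6*I*√5*(-25) + 96 = 150*I*√5 + 96 = 96 + 150*I*√5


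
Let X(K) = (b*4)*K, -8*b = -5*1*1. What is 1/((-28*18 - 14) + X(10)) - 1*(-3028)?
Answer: 1492803/493 ≈ 3028.0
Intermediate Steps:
b = 5/8 (b = -(-5*1)/8 = -(-5)/8 = -⅛*(-5) = 5/8 ≈ 0.62500)
X(K) = 5*K/2 (X(K) = ((5/8)*4)*K = 5*K/2)
1/((-28*18 - 14) + X(10)) - 1*(-3028) = 1/((-28*18 - 14) + (5/2)*10) - 1*(-3028) = 1/((-504 - 14) + 25) + 3028 = 1/(-518 + 25) + 3028 = 1/(-493) + 3028 = -1/493 + 3028 = 1492803/493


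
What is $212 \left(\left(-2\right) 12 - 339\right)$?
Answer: $-76956$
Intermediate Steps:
$212 \left(\left(-2\right) 12 - 339\right) = 212 \left(-24 - 339\right) = 212 \left(-363\right) = -76956$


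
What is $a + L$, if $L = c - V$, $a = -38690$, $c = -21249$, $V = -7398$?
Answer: $-52541$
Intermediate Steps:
$L = -13851$ ($L = -21249 - -7398 = -21249 + 7398 = -13851$)
$a + L = -38690 - 13851 = -52541$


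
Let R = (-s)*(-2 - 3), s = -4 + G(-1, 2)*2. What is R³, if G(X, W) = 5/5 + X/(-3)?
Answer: -8000/27 ≈ -296.30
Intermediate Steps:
G(X, W) = 1 - X/3 (G(X, W) = 5*(⅕) + X*(-⅓) = 1 - X/3)
s = -4/3 (s = -4 + (1 - ⅓*(-1))*2 = -4 + (1 + ⅓)*2 = -4 + (4/3)*2 = -4 + 8/3 = -4/3 ≈ -1.3333)
R = -20/3 (R = (-1*(-4/3))*(-2 - 3) = (4/3)*(-5) = -20/3 ≈ -6.6667)
R³ = (-20/3)³ = -8000/27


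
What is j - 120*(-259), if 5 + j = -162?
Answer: 30913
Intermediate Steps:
j = -167 (j = -5 - 162 = -167)
j - 120*(-259) = -167 - 120*(-259) = -167 + 31080 = 30913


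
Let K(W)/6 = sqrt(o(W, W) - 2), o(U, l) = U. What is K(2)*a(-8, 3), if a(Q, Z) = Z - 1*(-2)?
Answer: 0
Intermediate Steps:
a(Q, Z) = 2 + Z (a(Q, Z) = Z + 2 = 2 + Z)
K(W) = 6*sqrt(-2 + W) (K(W) = 6*sqrt(W - 2) = 6*sqrt(-2 + W))
K(2)*a(-8, 3) = (6*sqrt(-2 + 2))*(2 + 3) = (6*sqrt(0))*5 = (6*0)*5 = 0*5 = 0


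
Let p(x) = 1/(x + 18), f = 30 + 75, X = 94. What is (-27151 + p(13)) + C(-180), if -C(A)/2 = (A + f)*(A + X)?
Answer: -1241580/31 ≈ -40051.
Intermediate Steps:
f = 105
p(x) = 1/(18 + x)
C(A) = -2*(94 + A)*(105 + A) (C(A) = -2*(A + 105)*(A + 94) = -2*(105 + A)*(94 + A) = -2*(94 + A)*(105 + A))
(-27151 + p(13)) + C(-180) = (-27151 + 1/(18 + 13)) + (-19740 - 398*(-180) - 2*(-180)²) = (-27151 + 1/31) + (-19740 + 71640 - 2*32400) = (-27151 + 1/31) + (-19740 + 71640 - 64800) = -841680/31 - 12900 = -1241580/31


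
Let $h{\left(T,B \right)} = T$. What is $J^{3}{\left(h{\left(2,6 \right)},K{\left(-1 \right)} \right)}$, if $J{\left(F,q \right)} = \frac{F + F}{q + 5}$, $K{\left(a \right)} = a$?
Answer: $1$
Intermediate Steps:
$J{\left(F,q \right)} = \frac{2 F}{5 + q}$
$J^{3}{\left(h{\left(2,6 \right)},K{\left(-1 \right)} \right)} = \left(2 \cdot 2 \frac{1}{5 - 1}\right)^{3} = \left(2 \cdot 2 \cdot \frac{1}{4}\right)^{3} = 1^{3} = 1$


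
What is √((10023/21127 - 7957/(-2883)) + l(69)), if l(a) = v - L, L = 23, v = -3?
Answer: I*√87886238018658/1964811 ≈ 4.7713*I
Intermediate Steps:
l(a) = -26 (l(a) = -3 - 1*23 = -3 - 23 = -26)
√((10023/21127 - 7957/(-2883)) + l(69)) = √((10023/21127 - 7957/(-2883)) - 26) = √((10023*(1/21127) - 7957*(-1/2883)) - 26) = √((10023/21127 + 7957/2883) - 26) = √(197003848/60909141 - 26) = √(-1386633818/60909141) = I*√87886238018658/1964811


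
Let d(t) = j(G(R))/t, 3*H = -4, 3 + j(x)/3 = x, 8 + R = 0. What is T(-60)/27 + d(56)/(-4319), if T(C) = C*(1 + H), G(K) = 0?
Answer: 4837523/6530328 ≈ 0.74078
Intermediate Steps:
R = -8 (R = -8 + 0 = -8)
j(x) = -9 + 3*x
H = -4/3 (H = (1/3)*(-4) = -4/3 ≈ -1.3333)
d(t) = -9/t (d(t) = (-9 + 3*0)/t = (-9 + 0)/t = -9/t)
T(C) = -C/3 (T(C) = C*(1 - 4/3) = C*(-1/3) = -C/3)
T(-60)/27 + d(56)/(-4319) = -1/3*(-60)/27 - 9/56/(-4319) = 20*(1/27) - 9*1/56*(-1/4319) = 20/27 - 9/56*(-1/4319) = 20/27 + 9/241864 = 4837523/6530328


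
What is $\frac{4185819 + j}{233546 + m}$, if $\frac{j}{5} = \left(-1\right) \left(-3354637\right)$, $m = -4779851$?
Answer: $- \frac{20959004}{4546305} \approx -4.6101$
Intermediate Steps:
$j = 16773185$ ($j = 5 \left(\left(-1\right) \left(-3354637\right)\right) = 5 \cdot 3354637 = 16773185$)
$\frac{4185819 + j}{233546 + m} = \frac{4185819 + 16773185}{233546 - 4779851} = \frac{20959004}{-4546305} = 20959004 \left(- \frac{1}{4546305}\right) = - \frac{20959004}{4546305}$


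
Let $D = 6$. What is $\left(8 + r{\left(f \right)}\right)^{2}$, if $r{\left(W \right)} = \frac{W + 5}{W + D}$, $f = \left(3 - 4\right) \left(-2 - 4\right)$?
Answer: $\frac{11449}{144} \approx 79.507$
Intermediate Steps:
$f = 6$ ($f = \left(-1\right) \left(-6\right) = 6$)
$r{\left(W \right)} = \frac{5 + W}{6 + W}$ ($r{\left(W \right)} = \frac{W + 5}{W + 6} = \frac{5 + W}{6 + W}$)
$\left(8 + r{\left(f \right)}\right)^{2} = \left(8 + \frac{5 + 6}{6 + 6}\right)^{2} = \left(8 + \frac{1}{12} \cdot 11\right)^{2} = \left(8 + \frac{11}{12}\right)^{2} = \left(\frac{107}{12}\right)^{2} = \frac{11449}{144}$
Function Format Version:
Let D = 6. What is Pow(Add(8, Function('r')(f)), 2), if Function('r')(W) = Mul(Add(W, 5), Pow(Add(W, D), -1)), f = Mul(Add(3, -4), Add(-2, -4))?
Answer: Rational(11449, 144) ≈ 79.507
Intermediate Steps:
f = 6 (f = Mul(-1, -6) = 6)
Function('r')(W) = Mul(Pow(Add(6, W), -1), Add(5, W)) (Function('r')(W) = Mul(Add(W, 5), Pow(Add(W, 6), -1)) = Mul(Add(5, W), Pow(Add(6, W), -1)) = Mul(Pow(Add(6, W), -1), Add(5, W)))
Pow(Add(8, Function('r')(f)), 2) = Pow(Add(8, Mul(Pow(Add(6, 6), -1), Add(5, 6))), 2) = Pow(Add(8, Mul(Pow(12, -1), 11)), 2) = Pow(Add(8, Mul(Rational(1, 12), 11)), 2) = Pow(Add(8, Rational(11, 12)), 2) = Pow(Rational(107, 12), 2) = Rational(11449, 144)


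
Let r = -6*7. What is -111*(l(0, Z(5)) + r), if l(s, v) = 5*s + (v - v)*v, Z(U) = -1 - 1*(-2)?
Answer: 4662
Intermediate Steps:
Z(U) = 1 (Z(U) = -1 + 2 = 1)
l(s, v) = 5*s (l(s, v) = 5*s + 0*v = 5*s + 0 = 5*s)
r = -42
-111*(l(0, Z(5)) + r) = -111*(5*0 - 42) = -111*(0 - 42) = -111*(-42) = 4662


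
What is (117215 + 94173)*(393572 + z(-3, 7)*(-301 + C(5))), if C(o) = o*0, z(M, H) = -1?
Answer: 83260025724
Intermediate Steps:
C(o) = 0
(117215 + 94173)*(393572 + z(-3, 7)*(-301 + C(5))) = (117215 + 94173)*(393572 - (-301 + 0)) = 211388*(393572 - 1*(-301)) = 211388*(393572 + 301) = 211388*393873 = 83260025724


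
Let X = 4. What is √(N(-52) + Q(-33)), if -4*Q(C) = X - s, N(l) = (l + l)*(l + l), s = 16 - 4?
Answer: 3*√1202 ≈ 104.01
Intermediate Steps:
s = 12
N(l) = 4*l² (N(l) = (2*l)*(2*l) = 4*l²)
Q(C) = 2 (Q(C) = -(4 - 1*12)/4 = -(4 - 12)/4 = -¼*(-8) = 2)
√(N(-52) + Q(-33)) = √(4*(-52)² + 2) = √(4*2704 + 2) = √(10816 + 2) = √10818 = 3*√1202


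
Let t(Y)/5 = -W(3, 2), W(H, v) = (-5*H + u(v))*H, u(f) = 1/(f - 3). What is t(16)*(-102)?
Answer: -24480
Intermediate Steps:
u(f) = 1/(-3 + f)
W(H, v) = H*(1/(-3 + v) - 5*H) (W(H, v) = (-5*H + 1/(-3 + v))*H = (1/(-3 + v) - 5*H)*H = H*(1/(-3 + v) - 5*H))
t(Y) = 240 (t(Y) = 5*(-(-1)*3*(-1 + 5*3*(-3 + 2))/(-3 + 2)) = 5*(-(-1)*3*(-1 + 5*3*(-1))/(-1)) = 5*(-(-1)*3*(-1)*(-1 - 15)) = 5*(-(-1)*3*(-1)*(-16)) = 5*(-1*(-48)) = 5*48 = 240)
t(16)*(-102) = 240*(-102) = -24480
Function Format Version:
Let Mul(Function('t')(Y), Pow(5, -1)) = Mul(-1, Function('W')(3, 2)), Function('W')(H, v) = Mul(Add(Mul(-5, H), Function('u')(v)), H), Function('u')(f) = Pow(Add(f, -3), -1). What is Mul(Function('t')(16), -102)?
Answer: -24480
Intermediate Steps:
Function('u')(f) = Pow(Add(-3, f), -1)
Function('W')(H, v) = Mul(H, Add(Pow(Add(-3, v), -1), Mul(-5, H))) (Function('W')(H, v) = Mul(Add(Mul(-5, H), Pow(Add(-3, v), -1)), H) = Mul(Add(Pow(Add(-3, v), -1), Mul(-5, H)), H) = Mul(H, Add(Pow(Add(-3, v), -1), Mul(-5, H))))
Function('t')(Y) = 240 (Function('t')(Y) = Mul(5, Mul(-1, Mul(-1, 3, Pow(Add(-3, 2), -1), Add(-1, Mul(5, 3, Add(-3, 2)))))) = Mul(5, Mul(-1, Mul(-1, 3, Pow(-1, -1), Add(-1, Mul(5, 3, -1))))) = Mul(5, Mul(-1, Mul(-1, 3, -1, Add(-1, -15)))) = Mul(5, Mul(-1, Mul(-1, 3, -1, -16))) = Mul(5, Mul(-1, -48)) = Mul(5, 48) = 240)
Mul(Function('t')(16), -102) = Mul(240, -102) = -24480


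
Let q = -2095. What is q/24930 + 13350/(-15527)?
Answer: -73068913/77417622 ≈ -0.94383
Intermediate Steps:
q/24930 + 13350/(-15527) = -2095/24930 + 13350/(-15527) = -2095*1/24930 + 13350*(-1/15527) = -419/4986 - 13350/15527 = -73068913/77417622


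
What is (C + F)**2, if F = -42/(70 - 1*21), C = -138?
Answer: 944784/49 ≈ 19281.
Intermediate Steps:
F = -6/7 (F = -42/(70 - 21) = -42/49 = -42*1/49 = -6/7 ≈ -0.85714)
(C + F)**2 = (-138 - 6/7)**2 = (-972/7)**2 = 944784/49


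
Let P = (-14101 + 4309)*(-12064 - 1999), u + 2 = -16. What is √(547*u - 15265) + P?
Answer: 137704896 + I*√25111 ≈ 1.377e+8 + 158.46*I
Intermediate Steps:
u = -18 (u = -2 - 16 = -18)
P = 137704896 (P = -9792*(-14063) = 137704896)
√(547*u - 15265) + P = √(547*(-18) - 15265) + 137704896 = √(-9846 - 15265) + 137704896 = √(-25111) + 137704896 = I*√25111 + 137704896 = 137704896 + I*√25111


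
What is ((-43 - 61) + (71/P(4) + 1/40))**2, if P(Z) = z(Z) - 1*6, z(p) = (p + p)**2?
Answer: 14206494481/1345600 ≈ 10558.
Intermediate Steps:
z(p) = 4*p**2 (z(p) = (2*p)**2 = 4*p**2)
P(Z) = -6 + 4*Z**2 (P(Z) = 4*Z**2 - 1*6 = 4*Z**2 - 6 = -6 + 4*Z**2)
((-43 - 61) + (71/P(4) + 1/40))**2 = ((-43 - 61) + (71/(-6 + 4*4**2) + 1/40))**2 = (-104 + (71/(-6 + 4*16) + 1*(1/40)))**2 = (-104 + (71/(-6 + 64) + 1/40))**2 = (-104 + (71/58 + 1/40))**2 = (-104 + 1449/1160)**2 = (-119191/1160)**2 = 14206494481/1345600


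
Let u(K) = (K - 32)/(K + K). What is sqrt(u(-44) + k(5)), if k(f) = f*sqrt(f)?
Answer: sqrt(418 + 2420*sqrt(5))/22 ≈ 3.4704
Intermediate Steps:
u(K) = (-32 + K)/(2*K) (u(K) = (-32 + K)/((2*K)) = (-32 + K)*(1/(2*K)) = (-32 + K)/(2*K))
k(f) = f**(3/2)
sqrt(u(-44) + k(5)) = sqrt((1/2)*(-32 - 44)/(-44) + 5**(3/2)) = sqrt((1/2)*(-1/44)*(-76) + 5*sqrt(5)) = sqrt(19/22 + 5*sqrt(5))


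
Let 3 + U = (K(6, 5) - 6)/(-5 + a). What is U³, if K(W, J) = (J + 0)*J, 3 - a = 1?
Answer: -21952/27 ≈ -813.04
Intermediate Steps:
a = 2 (a = 3 - 1*1 = 3 - 1 = 2)
K(W, J) = J² (K(W, J) = J*J = J²)
U = -28/3 (U = -3 + (5² - 6)/(-5 + 2) = -3 + (25 - 6)/(-3) = -3 + 19*(-⅓) = -3 - 19/3 = -28/3 ≈ -9.3333)
U³ = (-28/3)³ = -21952/27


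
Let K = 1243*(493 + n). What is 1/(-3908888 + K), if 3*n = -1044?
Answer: -1/3728653 ≈ -2.6819e-7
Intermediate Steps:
n = -348 (n = (⅓)*(-1044) = -348)
K = 180235 (K = 1243*(493 - 348) = 1243*145 = 180235)
1/(-3908888 + K) = 1/(-3908888 + 180235) = 1/(-3728653) = -1/3728653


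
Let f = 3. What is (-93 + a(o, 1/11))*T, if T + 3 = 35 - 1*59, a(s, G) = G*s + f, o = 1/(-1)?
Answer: 26757/11 ≈ 2432.5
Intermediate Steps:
o = -1
a(s, G) = 3 + G*s (a(s, G) = G*s + 3 = 3 + G*s)
T = -27 (T = -3 + (35 - 1*59) = -3 + (35 - 59) = -3 - 24 = -27)
(-93 + a(o, 1/11))*T = (-93 + (3 - 1/11))*(-27) = (-93 + 32/11)*(-27) = -991/11*(-27) = 26757/11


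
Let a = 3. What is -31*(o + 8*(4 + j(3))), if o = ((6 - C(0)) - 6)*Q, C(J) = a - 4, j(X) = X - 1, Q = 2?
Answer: -1550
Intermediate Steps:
j(X) = -1 + X
C(J) = -1 (C(J) = 3 - 4 = -1)
o = 2 (o = ((6 - 1*(-1)) - 6)*2 = ((6 + 1) - 6)*2 = (7 - 6)*2 = 1*2 = 2)
-31*(o + 8*(4 + j(3))) = -31*(2 + 8*(4 + (-1 + 3))) = -31*(2 + 8*(4 + 2)) = -31*(2 + 8*6) = -31*(2 + 48) = -31*50 = -1550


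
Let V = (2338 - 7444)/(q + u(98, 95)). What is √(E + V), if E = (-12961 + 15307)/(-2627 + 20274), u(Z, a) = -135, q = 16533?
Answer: I*√415059921291729/48229251 ≈ 0.42242*I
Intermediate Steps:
E = 2346/17647 ≈ 0.13294
V = -851/2733 (V = (2338 - 7444)/(16533 - 135) = -5106/16398 = -5106*1/16398 = -851/2733 ≈ -0.31138)
√(E + V) = √(2346/17647 - 851/2733) = √(-8605979/48229251) = I*√415059921291729/48229251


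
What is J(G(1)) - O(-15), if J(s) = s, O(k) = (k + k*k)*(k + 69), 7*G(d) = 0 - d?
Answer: -79381/7 ≈ -11340.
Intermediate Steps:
G(d) = -d/7 (G(d) = (0 - d)/7 = (-d)/7 = -d/7)
O(k) = (69 + k)*(k + k²) (O(k) = (k + k²)*(69 + k) = (69 + k)*(k + k²))
J(G(1)) - O(-15) = -⅐*1 - (-15)*(69 + (-15)² + 70*(-15)) = -⅐ - (-15)*(69 + 225 - 1050) = -⅐ - (-15)*(-756) = -⅐ - 1*11340 = -⅐ - 11340 = -79381/7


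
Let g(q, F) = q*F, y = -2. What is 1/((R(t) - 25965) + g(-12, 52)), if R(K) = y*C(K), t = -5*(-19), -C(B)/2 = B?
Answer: -1/26209 ≈ -3.8155e-5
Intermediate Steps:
C(B) = -2*B
t = 95
g(q, F) = F*q
R(K) = 4*K (R(K) = -(-4)*K = 4*K)
1/((R(t) - 25965) + g(-12, 52)) = 1/((4*95 - 25965) + 52*(-12)) = 1/((380 - 25965) - 624) = 1/(-25585 - 624) = 1/(-26209) = -1/26209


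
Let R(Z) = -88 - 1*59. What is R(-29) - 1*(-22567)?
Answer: 22420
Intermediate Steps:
R(Z) = -147 (R(Z) = -88 - 59 = -147)
R(-29) - 1*(-22567) = -147 - 1*(-22567) = -147 + 22567 = 22420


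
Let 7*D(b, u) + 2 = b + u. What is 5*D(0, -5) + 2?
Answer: -3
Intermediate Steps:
D(b, u) = -2/7 + b/7 + u/7 (D(b, u) = -2/7 + (b + u)/7 = -2/7 + (b/7 + u/7) = -2/7 + b/7 + u/7)
5*D(0, -5) + 2 = 5*(-2/7 + (⅐)*0 + (⅐)*(-5)) + 2 = 5*(-2/7 + 0 - 5/7) + 2 = 5*(-1) + 2 = -5 + 2 = -3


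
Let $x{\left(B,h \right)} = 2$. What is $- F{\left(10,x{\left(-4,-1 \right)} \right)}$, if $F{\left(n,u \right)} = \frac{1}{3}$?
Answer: $- \frac{1}{3} \approx -0.33333$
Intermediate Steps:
$F{\left(n,u \right)} = \frac{1}{3}$
$- F{\left(10,x{\left(-4,-1 \right)} \right)} = \left(-1\right) \frac{1}{3} = - \frac{1}{3}$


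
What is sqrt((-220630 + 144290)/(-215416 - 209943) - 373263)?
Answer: I*sqrt(558136745570683)/38669 ≈ 610.95*I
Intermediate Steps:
sqrt((-220630 + 144290)/(-215416 - 209943) - 373263) = sqrt(-76340/(-425359) - 373263) = sqrt(-76340*(-1/425359) - 373263) = sqrt(6940/38669 - 373263) = sqrt(-14433700007/38669) = I*sqrt(558136745570683)/38669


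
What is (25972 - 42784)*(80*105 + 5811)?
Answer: -238915332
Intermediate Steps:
(25972 - 42784)*(80*105 + 5811) = -16812*(8400 + 5811) = -16812*14211 = -238915332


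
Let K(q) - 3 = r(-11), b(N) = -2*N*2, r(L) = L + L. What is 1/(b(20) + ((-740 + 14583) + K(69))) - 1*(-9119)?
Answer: 125331537/13744 ≈ 9119.0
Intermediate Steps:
r(L) = 2*L
b(N) = -4*N
K(q) = -19 (K(q) = 3 + 2*(-11) = 3 - 22 = -19)
1/(b(20) + ((-740 + 14583) + K(69))) - 1*(-9119) = 1/(-4*20 + ((-740 + 14583) - 19)) - 1*(-9119) = 1/(-80 + (13843 - 19)) + 9119 = 1/(-80 + 13824) + 9119 = 1/13744 + 9119 = 125331537/13744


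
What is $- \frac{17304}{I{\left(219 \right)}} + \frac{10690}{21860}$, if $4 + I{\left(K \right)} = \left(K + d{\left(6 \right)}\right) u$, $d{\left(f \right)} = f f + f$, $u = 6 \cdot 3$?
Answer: $- \frac{16404329}{5130542} \approx -3.1974$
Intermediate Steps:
$u = 18$
$d{\left(f \right)} = f + f^{2}$ ($d{\left(f \right)} = f^{2} + f = f + f^{2}$)
$I{\left(K \right)} = 752 + 18 K$ ($I{\left(K \right)} = -4 + \left(K + 6 \left(1 + 6\right)\right) 18 = -4 + \left(K + 6 \cdot 7\right) 18 = -4 + \left(K + 42\right) 18 = -4 + \left(42 + K\right) 18 = -4 + \left(756 + 18 K\right) = 752 + 18 K$)
$- \frac{17304}{I{\left(219 \right)}} + \frac{10690}{21860} = - \frac{17304}{752 + 18 \cdot 219} + \frac{10690}{21860} = - \frac{17304}{752 + 3942} + 10690 \cdot \frac{1}{21860} = - \frac{17304}{4694} + \frac{1069}{2186} = \left(-17304\right) \frac{1}{4694} + \frac{1069}{2186} = - \frac{8652}{2347} + \frac{1069}{2186} = - \frac{16404329}{5130542}$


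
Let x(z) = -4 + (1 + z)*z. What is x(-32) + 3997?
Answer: 4985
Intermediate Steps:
x(z) = -4 + z*(1 + z)
x(-32) + 3997 = (-4 - 32 + (-32)²) + 3997 = (-4 - 32 + 1024) + 3997 = 988 + 3997 = 4985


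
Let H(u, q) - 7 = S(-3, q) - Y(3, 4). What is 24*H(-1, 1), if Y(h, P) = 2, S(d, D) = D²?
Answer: 144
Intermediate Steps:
H(u, q) = 5 + q² (H(u, q) = 7 + (q² - 1*2) = 7 + (q² - 2) = 7 + (-2 + q²) = 5 + q²)
24*H(-1, 1) = 24*(5 + 1²) = 24*(5 + 1) = 24*6 = 144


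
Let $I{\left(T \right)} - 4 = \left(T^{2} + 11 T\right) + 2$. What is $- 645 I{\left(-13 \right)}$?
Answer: $-20640$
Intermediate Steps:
$I{\left(T \right)} = 6 + T^{2} + 11 T$ ($I{\left(T \right)} = 4 + \left(\left(T^{2} + 11 T\right) + 2\right) = 4 + \left(2 + T^{2} + 11 T\right) = 6 + T^{2} + 11 T$)
$- 645 I{\left(-13 \right)} = - 645 \left(6 + \left(-13\right)^{2} + 11 \left(-13\right)\right) = - 645 \left(6 + 169 - 143\right) = \left(-645\right) 32 = -20640$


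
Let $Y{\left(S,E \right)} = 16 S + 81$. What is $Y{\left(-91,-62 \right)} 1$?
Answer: $-1375$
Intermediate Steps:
$Y{\left(S,E \right)} = 81 + 16 S$
$Y{\left(-91,-62 \right)} 1 = \left(81 + 16 \left(-91\right)\right) 1 = \left(81 - 1456\right) 1 = \left(-1375\right) 1 = -1375$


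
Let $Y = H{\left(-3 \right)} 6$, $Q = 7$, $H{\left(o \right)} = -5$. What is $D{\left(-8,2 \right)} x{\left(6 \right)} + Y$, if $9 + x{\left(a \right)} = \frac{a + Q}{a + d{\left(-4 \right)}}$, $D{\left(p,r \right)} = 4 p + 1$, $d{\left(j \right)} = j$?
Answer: $\frac{95}{2} \approx 47.5$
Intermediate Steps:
$Y = -30$ ($Y = \left(-5\right) 6 = -30$)
$D{\left(p,r \right)} = 1 + 4 p$
$x{\left(a \right)} = -9 + \frac{7 + a}{-4 + a}$ ($x{\left(a \right)} = -9 + \frac{a + 7}{a - 4} = -9 + \frac{7 + a}{-4 + a}$)
$D{\left(-8,2 \right)} x{\left(6 \right)} + Y = \left(1 + 4 \left(-8\right)\right) \frac{43 - 48}{-4 + 6} - 30 = \left(1 - 32\right) \frac{43 - 48}{2} - 30 = - 31 \cdot \frac{1}{2} \left(-5\right) - 30 = \left(-31\right) \left(- \frac{5}{2}\right) - 30 = \frac{155}{2} - 30 = \frac{95}{2}$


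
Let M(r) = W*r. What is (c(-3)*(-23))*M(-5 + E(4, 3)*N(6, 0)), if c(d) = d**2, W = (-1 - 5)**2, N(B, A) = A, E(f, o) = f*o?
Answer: 37260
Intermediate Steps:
W = 36 (W = (-6)**2 = 36)
M(r) = 36*r
(c(-3)*(-23))*M(-5 + E(4, 3)*N(6, 0)) = ((-3)**2*(-23))*(36*(-5 + (4*3)*0)) = (9*(-23))*(36*(-5 + 12*0)) = -7452*(-5 + 0) = -7452*(-5) = -207*(-180) = 37260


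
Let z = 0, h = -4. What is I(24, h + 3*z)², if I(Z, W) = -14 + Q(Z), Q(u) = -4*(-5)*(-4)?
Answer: 8836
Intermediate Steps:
Q(u) = -80 (Q(u) = 20*(-4) = -80)
I(Z, W) = -94 (I(Z, W) = -14 - 80 = -94)
I(24, h + 3*z)² = (-94)² = 8836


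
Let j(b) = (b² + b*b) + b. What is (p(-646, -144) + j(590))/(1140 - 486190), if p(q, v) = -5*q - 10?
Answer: -70001/48505 ≈ -1.4432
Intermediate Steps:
p(q, v) = -10 - 5*q
j(b) = b + 2*b² (j(b) = (b² + b²) + b = 2*b² + b = b + 2*b²)
(p(-646, -144) + j(590))/(1140 - 486190) = ((-10 - 5*(-646)) + 590*(1 + 2*590))/(1140 - 486190) = ((-10 + 3230) + 590*(1 + 1180))/(-485050) = (3220 + 590*1181)*(-1/485050) = (3220 + 696790)*(-1/485050) = 700010*(-1/485050) = -70001/48505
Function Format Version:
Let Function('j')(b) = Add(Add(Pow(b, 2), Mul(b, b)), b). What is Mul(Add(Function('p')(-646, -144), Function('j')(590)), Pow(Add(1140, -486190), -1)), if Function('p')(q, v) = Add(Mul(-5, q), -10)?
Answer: Rational(-70001, 48505) ≈ -1.4432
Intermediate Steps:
Function('p')(q, v) = Add(-10, Mul(-5, q))
Function('j')(b) = Add(b, Mul(2, Pow(b, 2))) (Function('j')(b) = Add(Add(Pow(b, 2), Pow(b, 2)), b) = Add(Mul(2, Pow(b, 2)), b) = Add(b, Mul(2, Pow(b, 2))))
Mul(Add(Function('p')(-646, -144), Function('j')(590)), Pow(Add(1140, -486190), -1)) = Mul(Add(Add(-10, Mul(-5, -646)), Mul(590, Add(1, Mul(2, 590)))), Pow(Add(1140, -486190), -1)) = Mul(Add(Add(-10, 3230), Mul(590, Add(1, 1180))), Pow(-485050, -1)) = Mul(Add(3220, Mul(590, 1181)), Rational(-1, 485050)) = Mul(Add(3220, 696790), Rational(-1, 485050)) = Mul(700010, Rational(-1, 485050)) = Rational(-70001, 48505)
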